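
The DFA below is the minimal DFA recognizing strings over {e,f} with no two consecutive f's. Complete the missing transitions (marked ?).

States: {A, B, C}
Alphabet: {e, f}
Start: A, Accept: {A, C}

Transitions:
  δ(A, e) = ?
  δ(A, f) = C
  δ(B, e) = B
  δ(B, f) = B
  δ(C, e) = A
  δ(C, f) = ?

From the language and accept set, identify what each state tracks — A: last symbol not f (ok); B: saw ff (dead); C: last symbol f (ok).
Each missing δ(q, a) is the state matching the new tracked value after reading a.
δ(A, e) = A; δ(C, f) = B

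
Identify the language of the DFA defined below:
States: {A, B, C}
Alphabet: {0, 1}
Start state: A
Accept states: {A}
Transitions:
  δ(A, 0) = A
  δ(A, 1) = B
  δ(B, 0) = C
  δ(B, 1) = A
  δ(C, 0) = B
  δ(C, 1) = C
Testing a few strings:
  '010' → reject
  '0' → accept
  '100' → reject
  '00' → accept
State roles: A=value ≡ 0 (mod 3); B=value ≡ 1 (mod 3); C=value ≡ 2 (mod 3)
All binary strings representing a multiple of 3 (read in base 2; leading zeros allowed and ε counts as 0)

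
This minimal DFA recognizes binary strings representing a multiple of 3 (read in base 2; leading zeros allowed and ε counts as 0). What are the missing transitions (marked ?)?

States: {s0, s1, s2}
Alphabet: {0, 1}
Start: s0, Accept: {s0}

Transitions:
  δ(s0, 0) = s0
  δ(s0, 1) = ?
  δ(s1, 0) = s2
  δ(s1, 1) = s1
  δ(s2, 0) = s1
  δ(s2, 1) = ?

From the language and accept set, identify what each state tracks — s0: value ≡ 0 (mod 3); s1: value ≡ 2 (mod 3); s2: value ≡ 1 (mod 3).
Each missing δ(q, a) is the state matching the new tracked value after reading a.
δ(s0, 1) = s2; δ(s2, 1) = s0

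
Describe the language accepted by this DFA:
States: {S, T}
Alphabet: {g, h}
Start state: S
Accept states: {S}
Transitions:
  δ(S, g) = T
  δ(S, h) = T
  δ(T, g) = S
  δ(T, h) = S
Testing a few strings:
  'ghh' → reject
  'h' → reject
  'ggh' → reject
  'gg' → accept
State roles: S=even length so far; T=odd length so far
All strings over {g,h} of even length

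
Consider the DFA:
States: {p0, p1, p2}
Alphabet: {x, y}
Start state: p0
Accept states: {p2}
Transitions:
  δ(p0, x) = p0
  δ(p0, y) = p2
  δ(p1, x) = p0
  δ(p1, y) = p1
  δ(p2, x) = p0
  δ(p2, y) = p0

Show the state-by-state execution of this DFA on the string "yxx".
read 'y': p0 → p2
  read 'x': p2 → p0
  read 'x': p0 → p0
p0 -> p2 -> p0 -> p0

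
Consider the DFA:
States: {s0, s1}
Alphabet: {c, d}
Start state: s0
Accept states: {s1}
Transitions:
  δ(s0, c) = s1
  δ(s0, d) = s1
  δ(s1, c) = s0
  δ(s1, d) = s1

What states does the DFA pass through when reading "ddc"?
read 'd': s0 → s1
  read 'd': s1 → s1
  read 'c': s1 → s0
s0 -> s1 -> s1 -> s0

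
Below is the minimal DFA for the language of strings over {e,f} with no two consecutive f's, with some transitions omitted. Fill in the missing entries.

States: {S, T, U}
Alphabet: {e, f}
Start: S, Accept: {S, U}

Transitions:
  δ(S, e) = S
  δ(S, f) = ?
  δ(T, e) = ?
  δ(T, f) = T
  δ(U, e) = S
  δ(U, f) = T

From the language and accept set, identify what each state tracks — S: last symbol not f (ok); T: saw ff (dead); U: last symbol f (ok).
Each missing δ(q, a) is the state matching the new tracked value after reading a.
δ(S, f) = U; δ(T, e) = T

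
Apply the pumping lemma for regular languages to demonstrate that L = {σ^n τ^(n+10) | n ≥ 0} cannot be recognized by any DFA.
Assume L is regular with pumping length p. Idea: pumping the σ-block breaks the fixed offset of 10.
Choose s = σ^p τ^(p+10) ∈ L. By the pumping lemma, s = xyz with |xy| ≤ p, |y| > 0, so y = σ^k with k ≥ 1. Then xy²z = σ^(p+k) τ^(p+10). For this to be in L we would need p+10 = (p+k)+10, i.e. k = 0, contradicting k ≥ 1. So xy²z ∉ L.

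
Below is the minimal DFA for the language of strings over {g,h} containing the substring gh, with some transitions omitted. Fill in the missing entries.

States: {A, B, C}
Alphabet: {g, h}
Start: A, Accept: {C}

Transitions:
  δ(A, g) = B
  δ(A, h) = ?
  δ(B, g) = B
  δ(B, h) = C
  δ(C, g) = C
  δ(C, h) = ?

From the language and accept set, identify what each state tracks — A: no g seen yet; B: seen a g, waiting for h; C: substring gh seen.
Each missing δ(q, a) is the state matching the new tracked value after reading a.
δ(A, h) = A; δ(C, h) = C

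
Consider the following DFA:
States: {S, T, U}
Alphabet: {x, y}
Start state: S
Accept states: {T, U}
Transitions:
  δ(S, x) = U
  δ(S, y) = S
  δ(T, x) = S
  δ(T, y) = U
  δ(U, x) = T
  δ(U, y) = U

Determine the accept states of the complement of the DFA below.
Complement accept states = All states \ Original accept states
= {S, T, U} \ {T, U}
{S}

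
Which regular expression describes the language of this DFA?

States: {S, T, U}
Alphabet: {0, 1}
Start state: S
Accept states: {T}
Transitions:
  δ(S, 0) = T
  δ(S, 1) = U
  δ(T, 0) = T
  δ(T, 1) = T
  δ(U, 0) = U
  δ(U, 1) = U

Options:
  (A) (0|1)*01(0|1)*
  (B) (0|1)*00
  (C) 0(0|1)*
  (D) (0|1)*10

Check each option against the DFA on short strings; one disagreement eliminates an option:
  (A) (0|1)*01(0|1)*: on '0' the DFA goes S → T and accepts (T ∈ Accept), but the regex does not match it → eliminate
  (B) (0|1)*00: on '0' the DFA goes S → T and accepts (T ∈ Accept), but the regex does not match it → eliminate
  (C) 0(0|1)*: agrees with the DFA on every string of length ≤ 6
  (D) (0|1)*10: on '0' the DFA goes S → T and accepts (T ∈ Accept), but the regex does not match it → eliminate
Only (C) is consistent with the DFA.
(C) 0(0|1)*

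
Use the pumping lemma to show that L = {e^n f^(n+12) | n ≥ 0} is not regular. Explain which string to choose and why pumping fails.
Assume L is regular with pumping length p. Idea: pumping the e-block breaks the fixed offset of 12.
Choose s = e^p f^(p+12) ∈ L. By the pumping lemma, s = xyz with |xy| ≤ p, |y| > 0, so y = e^k with k ≥ 1. Then xy²z = e^(p+k) f^(p+12). For this to be in L we would need p+12 = (p+k)+12, i.e. k = 0, contradicting k ≥ 1. So xy²z ∉ L.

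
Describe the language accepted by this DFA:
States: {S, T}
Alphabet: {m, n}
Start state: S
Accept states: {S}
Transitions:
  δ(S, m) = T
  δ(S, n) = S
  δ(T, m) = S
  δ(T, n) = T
Testing a few strings:
  'mn' → reject
  'n' → accept
  'm' → reject
  'mm' → accept
State roles: S=even number of m's so far; T=odd number of m's so far
All strings over {m,n} with an even number of m's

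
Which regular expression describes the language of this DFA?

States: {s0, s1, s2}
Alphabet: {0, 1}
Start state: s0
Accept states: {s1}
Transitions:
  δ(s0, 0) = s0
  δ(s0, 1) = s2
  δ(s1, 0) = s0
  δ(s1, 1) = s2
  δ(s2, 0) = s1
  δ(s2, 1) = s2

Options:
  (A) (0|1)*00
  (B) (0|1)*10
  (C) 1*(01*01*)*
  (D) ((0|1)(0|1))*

Check each option against the DFA on short strings; one disagreement eliminates an option:
  (A) (0|1)*00: on '00' the DFA goes s0 → s0 → s0 and rejects (s0 ∉ Accept), but the regex matches it → eliminate
  (B) (0|1)*10: agrees with the DFA on every string of length ≤ 6
  (C) 1*(01*01*)*: on ε the DFA stays in s0 and rejects (s0 ∉ Accept), but the regex matches it → eliminate
  (D) ((0|1)(0|1))*: on ε the DFA stays in s0 and rejects (s0 ∉ Accept), but the regex matches it → eliminate
Only (B) is consistent with the DFA.
(B) (0|1)*10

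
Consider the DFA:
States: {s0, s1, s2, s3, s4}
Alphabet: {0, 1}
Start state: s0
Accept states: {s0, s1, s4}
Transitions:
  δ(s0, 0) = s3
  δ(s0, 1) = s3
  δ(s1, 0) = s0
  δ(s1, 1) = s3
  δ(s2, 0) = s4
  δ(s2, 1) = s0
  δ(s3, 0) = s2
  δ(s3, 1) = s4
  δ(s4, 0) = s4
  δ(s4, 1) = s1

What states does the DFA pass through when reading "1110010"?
read '1': s0 → s3
  read '1': s3 → s4
  read '1': s4 → s1
  read '0': s1 → s0
  read '0': s0 → s3
  read '1': s3 → s4
  read '0': s4 → s4
s0 -> s3 -> s4 -> s1 -> s0 -> s3 -> s4 -> s4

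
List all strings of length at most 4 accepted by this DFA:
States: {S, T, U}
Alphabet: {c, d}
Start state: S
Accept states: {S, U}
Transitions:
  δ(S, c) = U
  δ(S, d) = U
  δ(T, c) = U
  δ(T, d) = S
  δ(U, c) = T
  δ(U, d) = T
ε, c, d, ccc, ccd, cdc, cdd, dcc, dcd, ddc, ddd, ccdc, ccdd, cddc, cddd, dcdc, dcdd, dddc, dddd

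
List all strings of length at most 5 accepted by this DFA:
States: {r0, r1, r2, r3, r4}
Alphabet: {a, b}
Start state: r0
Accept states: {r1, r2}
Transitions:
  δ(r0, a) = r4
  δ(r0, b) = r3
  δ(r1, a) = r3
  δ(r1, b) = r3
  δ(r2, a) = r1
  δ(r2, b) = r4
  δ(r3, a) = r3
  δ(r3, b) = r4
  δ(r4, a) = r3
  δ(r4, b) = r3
None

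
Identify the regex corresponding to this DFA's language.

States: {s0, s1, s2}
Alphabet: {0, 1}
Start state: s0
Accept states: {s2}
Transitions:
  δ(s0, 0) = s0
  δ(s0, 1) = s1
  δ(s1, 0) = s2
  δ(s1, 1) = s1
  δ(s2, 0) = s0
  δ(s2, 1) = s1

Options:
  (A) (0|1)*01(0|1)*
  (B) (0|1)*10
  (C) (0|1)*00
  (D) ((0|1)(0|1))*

Check each option against the DFA on short strings; one disagreement eliminates an option:
  (A) (0|1)*01(0|1)*: on '01' the DFA goes s0 → s0 → s1 and rejects (s1 ∉ Accept), but the regex matches it → eliminate
  (B) (0|1)*10: agrees with the DFA on every string of length ≤ 6
  (C) (0|1)*00: on '00' the DFA goes s0 → s0 → s0 and rejects (s0 ∉ Accept), but the regex matches it → eliminate
  (D) ((0|1)(0|1))*: on ε the DFA stays in s0 and rejects (s0 ∉ Accept), but the regex matches it → eliminate
Only (B) is consistent with the DFA.
(B) (0|1)*10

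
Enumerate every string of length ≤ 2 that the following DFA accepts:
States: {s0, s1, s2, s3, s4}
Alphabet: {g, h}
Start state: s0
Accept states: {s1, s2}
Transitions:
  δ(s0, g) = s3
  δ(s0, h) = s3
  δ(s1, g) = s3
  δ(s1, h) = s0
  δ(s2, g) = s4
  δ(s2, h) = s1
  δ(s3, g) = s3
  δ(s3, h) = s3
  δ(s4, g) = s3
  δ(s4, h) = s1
None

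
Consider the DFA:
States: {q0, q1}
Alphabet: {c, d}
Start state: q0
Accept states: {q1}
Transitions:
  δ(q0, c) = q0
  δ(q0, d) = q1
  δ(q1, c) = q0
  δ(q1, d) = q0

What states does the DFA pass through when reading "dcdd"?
read 'd': q0 → q1
  read 'c': q1 → q0
  read 'd': q0 → q1
  read 'd': q1 → q0
q0 -> q1 -> q0 -> q1 -> q0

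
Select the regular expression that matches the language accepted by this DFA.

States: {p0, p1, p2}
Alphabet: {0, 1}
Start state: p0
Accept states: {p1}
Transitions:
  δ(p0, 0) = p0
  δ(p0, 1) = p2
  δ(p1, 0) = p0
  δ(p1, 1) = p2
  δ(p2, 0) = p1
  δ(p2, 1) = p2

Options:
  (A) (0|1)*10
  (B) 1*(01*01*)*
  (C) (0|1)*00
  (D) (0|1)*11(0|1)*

Check each option against the DFA on short strings; one disagreement eliminates an option:
  (A) (0|1)*10: agrees with the DFA on every string of length ≤ 6
  (B) 1*(01*01*)*: on ε the DFA stays in p0 and rejects (p0 ∉ Accept), but the regex matches it → eliminate
  (C) (0|1)*00: on '00' the DFA goes p0 → p0 → p0 and rejects (p0 ∉ Accept), but the regex matches it → eliminate
  (D) (0|1)*11(0|1)*: on '10' the DFA goes p0 → p2 → p1 and accepts (p1 ∈ Accept), but the regex does not match it → eliminate
Only (A) is consistent with the DFA.
(A) (0|1)*10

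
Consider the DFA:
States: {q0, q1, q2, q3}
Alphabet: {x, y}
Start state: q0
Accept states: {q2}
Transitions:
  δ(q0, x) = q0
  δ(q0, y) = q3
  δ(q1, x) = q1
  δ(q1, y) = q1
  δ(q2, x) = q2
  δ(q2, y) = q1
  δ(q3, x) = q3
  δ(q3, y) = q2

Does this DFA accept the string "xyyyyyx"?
Processing string "xyyyyyx":
  q0 --x--> q0
  q0 --y--> q3
  q3 --y--> q2
  q2 --y--> q1
  q1 --y--> q1
  q1 --y--> q1
  q1 --x--> q1
Final state: q1
Accept states: {q2}
No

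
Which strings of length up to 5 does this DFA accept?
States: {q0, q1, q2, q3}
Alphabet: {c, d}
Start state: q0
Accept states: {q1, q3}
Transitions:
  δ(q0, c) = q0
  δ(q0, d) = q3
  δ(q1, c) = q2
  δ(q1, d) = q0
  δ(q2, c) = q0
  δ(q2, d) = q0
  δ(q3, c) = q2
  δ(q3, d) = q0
d, cd, ccd, ddd, cccd, cddd, dccd, dcdd, ddcd, ccccd, ccddd, cdccd, cdcdd, cddcd, dcccd, dcdcd, ddccd, ddddd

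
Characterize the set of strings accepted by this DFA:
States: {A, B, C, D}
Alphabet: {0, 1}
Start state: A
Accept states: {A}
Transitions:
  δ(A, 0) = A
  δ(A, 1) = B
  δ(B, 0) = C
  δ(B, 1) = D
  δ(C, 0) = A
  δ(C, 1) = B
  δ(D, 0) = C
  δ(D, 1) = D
Testing a few strings:
  '0001' → reject
  '10' → reject
  '0' → accept
  '100' → accept
State roles: A=value ≡ 0 (mod 4); B=value ≡ 1 (mod 4); C=value ≡ 2 (mod 4); D=value ≡ 3 (mod 4)
All binary strings representing a multiple of 4 (read in base 2; leading zeros allowed and ε counts as 0)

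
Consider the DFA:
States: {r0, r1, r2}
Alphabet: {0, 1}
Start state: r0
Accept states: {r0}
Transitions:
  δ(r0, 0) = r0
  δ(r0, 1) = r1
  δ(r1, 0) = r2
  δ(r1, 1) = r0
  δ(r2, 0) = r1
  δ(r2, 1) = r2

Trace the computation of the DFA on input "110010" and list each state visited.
read '1': r0 → r1
  read '1': r1 → r0
  read '0': r0 → r0
  read '0': r0 → r0
  read '1': r0 → r1
  read '0': r1 → r2
r0 -> r1 -> r0 -> r0 -> r0 -> r1 -> r2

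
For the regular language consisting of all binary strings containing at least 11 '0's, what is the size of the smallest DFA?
By Myhill–Nerode, count the distinguishable equivalence classes: 12 classes — having seen 0, 1, …, 10, or ≥11 copies of '0'; any two classes i < j (j ≤ 11) are distinguished by the string 0^(11−j), which takes class j to 11 copies (accepted) but leaves class i below 11 (rejected).
12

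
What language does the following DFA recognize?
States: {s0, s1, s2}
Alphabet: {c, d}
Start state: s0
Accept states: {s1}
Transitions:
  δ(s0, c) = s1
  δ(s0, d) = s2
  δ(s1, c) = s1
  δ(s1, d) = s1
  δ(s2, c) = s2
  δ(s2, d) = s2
Testing a few strings:
  'dd' → reject
  'cdd' → accept
  'cc' → accept
  'ddd' → reject
State roles: s0=no input read; s1=started with c; s2=started with d (dead)
All strings over {c,d} starting with c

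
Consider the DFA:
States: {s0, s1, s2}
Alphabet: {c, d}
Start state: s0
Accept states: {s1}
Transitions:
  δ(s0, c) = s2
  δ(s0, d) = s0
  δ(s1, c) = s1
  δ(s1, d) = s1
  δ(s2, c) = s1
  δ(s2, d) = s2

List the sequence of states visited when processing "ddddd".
read 'd': s0 → s0
  read 'd': s0 → s0
  read 'd': s0 → s0
  read 'd': s0 → s0
  read 'd': s0 → s0
s0 -> s0 -> s0 -> s0 -> s0 -> s0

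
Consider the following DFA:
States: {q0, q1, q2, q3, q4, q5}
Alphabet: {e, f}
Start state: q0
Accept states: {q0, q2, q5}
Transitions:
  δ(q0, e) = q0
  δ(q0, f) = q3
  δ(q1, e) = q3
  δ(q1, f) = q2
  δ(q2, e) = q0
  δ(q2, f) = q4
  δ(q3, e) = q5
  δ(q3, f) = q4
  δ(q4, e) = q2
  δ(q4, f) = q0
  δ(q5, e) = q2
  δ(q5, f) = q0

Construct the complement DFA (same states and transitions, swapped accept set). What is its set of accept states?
Complement accept states = All states \ Original accept states
= {q0, q1, q2, q3, q4, q5} \ {q0, q2, q5}
{q1, q3, q4}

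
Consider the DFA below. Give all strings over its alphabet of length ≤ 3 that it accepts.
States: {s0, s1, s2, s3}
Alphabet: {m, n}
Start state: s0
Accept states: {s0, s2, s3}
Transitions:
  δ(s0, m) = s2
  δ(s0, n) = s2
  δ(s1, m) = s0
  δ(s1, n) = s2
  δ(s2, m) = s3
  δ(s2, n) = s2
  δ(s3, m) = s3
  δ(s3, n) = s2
ε, m, n, mm, mn, nm, nn, mmm, mmn, mnm, mnn, nmm, nmn, nnm, nnn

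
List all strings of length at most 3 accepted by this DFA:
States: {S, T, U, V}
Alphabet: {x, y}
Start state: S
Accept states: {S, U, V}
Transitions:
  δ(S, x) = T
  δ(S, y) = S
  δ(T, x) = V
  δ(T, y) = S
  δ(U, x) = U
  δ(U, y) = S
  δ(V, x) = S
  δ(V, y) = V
ε, y, xx, xy, yy, xxx, xxy, xyy, yxx, yxy, yyy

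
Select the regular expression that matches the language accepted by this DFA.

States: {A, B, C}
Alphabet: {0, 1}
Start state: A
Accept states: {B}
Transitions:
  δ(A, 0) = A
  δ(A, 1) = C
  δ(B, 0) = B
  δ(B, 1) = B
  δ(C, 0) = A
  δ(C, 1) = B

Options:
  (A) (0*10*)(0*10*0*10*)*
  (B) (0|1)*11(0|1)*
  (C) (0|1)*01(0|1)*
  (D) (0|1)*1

Check each option against the DFA on short strings; one disagreement eliminates an option:
  (A) (0*10*)(0*10*0*10*)*: on '1' the DFA goes A → C and rejects (C ∉ Accept), but the regex matches it → eliminate
  (B) (0|1)*11(0|1)*: agrees with the DFA on every string of length ≤ 6
  (C) (0|1)*01(0|1)*: on '01' the DFA goes A → A → C and rejects (C ∉ Accept), but the regex matches it → eliminate
  (D) (0|1)*1: on '1' the DFA goes A → C and rejects (C ∉ Accept), but the regex matches it → eliminate
Only (B) is consistent with the DFA.
(B) (0|1)*11(0|1)*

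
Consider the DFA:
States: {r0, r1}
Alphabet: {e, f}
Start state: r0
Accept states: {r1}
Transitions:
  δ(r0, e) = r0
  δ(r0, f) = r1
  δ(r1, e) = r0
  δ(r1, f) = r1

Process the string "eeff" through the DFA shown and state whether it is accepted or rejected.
Processing string "eeff":
  r0 --e--> r0
  r0 --e--> r0
  r0 --f--> r1
  r1 --f--> r1
Final state: r1
Accept states: {r1}
Yes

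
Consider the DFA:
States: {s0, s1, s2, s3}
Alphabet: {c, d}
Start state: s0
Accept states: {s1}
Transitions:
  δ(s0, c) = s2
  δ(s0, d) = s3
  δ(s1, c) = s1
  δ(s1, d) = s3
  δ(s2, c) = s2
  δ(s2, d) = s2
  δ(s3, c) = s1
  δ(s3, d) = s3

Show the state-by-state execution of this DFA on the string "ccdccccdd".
read 'c': s0 → s2
  read 'c': s2 → s2
  read 'd': s2 → s2
  read 'c': s2 → s2
  read 'c': s2 → s2
  read 'c': s2 → s2
  read 'c': s2 → s2
  read 'd': s2 → s2
  read 'd': s2 → s2
s0 -> s2 -> s2 -> s2 -> s2 -> s2 -> s2 -> s2 -> s2 -> s2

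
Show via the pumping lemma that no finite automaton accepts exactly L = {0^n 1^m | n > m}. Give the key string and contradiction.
Assume L is regular with pumping length p. Idea: pumping down the 0-block drops the 0-count to at most the 1-count.
Choose s = 0^(p+1) 1^p ∈ L (|s| = 2p+1 ≥ p). By the pumping lemma, s = xyz with |xy| ≤ p, |y| > 0, so y = 0^k with k ≥ 1. Take i = 0: xz = 0^(p+1−k) 1^p. Since k ≥ 1, p+1−k ≤ p, so the number of 0's is no longer strictly greater than the number of 1's, hence xz ∉ L.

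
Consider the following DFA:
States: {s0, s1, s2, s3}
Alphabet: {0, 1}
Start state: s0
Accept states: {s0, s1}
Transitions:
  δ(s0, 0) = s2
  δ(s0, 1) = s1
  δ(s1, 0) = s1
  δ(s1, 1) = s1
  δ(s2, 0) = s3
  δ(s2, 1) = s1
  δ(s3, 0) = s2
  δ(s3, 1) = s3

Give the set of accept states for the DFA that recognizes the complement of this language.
Complement accept states = All states \ Original accept states
= {s0, s1, s2, s3} \ {s0, s1}
{s2, s3}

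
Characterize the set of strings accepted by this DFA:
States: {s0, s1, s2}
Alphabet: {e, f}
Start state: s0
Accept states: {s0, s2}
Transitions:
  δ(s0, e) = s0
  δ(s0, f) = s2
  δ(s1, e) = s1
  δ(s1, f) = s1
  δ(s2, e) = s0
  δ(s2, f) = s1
Testing a few strings:
  'ee' → accept
  'efef' → accept
  'fefe' → accept
  'ffee' → reject
State roles: s0=last symbol not f (ok); s1=saw ff (dead); s2=last symbol f (ok)
All strings over {e,f} with no two consecutive f's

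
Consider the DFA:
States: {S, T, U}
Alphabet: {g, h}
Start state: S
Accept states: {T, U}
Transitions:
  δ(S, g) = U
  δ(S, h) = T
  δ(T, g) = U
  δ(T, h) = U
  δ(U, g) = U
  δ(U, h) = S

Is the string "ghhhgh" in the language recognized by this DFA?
Processing string "ghhhgh":
  S --g--> U
  U --h--> S
  S --h--> T
  T --h--> U
  U --g--> U
  U --h--> S
Final state: S
Accept states: {T, U}
No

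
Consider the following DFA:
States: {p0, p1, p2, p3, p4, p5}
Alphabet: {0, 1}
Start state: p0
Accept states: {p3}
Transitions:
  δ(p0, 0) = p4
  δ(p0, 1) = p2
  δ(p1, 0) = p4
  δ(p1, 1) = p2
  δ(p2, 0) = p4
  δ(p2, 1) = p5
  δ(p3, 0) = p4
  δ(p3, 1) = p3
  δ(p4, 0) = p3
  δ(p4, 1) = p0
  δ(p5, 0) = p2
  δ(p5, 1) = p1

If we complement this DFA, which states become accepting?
Complement accept states = All states \ Original accept states
= {p0, p1, p2, p3, p4, p5} \ {p3}
{p0, p1, p2, p4, p5}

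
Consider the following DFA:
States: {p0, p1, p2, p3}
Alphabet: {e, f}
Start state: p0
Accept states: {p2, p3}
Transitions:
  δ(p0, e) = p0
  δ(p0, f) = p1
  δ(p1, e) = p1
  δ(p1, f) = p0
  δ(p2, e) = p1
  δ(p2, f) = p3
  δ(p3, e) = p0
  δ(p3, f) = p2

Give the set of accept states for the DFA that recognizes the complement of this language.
Complement accept states = All states \ Original accept states
= {p0, p1, p2, p3} \ {p2, p3}
{p0, p1}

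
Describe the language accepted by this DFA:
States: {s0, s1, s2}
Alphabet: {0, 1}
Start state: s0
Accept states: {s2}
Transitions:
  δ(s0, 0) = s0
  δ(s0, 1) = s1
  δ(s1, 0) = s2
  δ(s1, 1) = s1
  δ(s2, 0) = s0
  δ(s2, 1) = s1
Testing a few strings:
  '000' → reject
  '00' → reject
  '101' → reject
  '1000' → reject
State roles: s0=no suffix match; s1=one trailing 1; s2=suffix is 10
All binary strings ending with 10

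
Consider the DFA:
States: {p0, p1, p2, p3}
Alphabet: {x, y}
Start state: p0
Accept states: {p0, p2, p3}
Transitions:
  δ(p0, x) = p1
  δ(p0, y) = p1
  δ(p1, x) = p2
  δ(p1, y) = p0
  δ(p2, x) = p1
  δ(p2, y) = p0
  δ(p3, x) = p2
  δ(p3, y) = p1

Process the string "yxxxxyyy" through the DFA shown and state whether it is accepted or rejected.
Processing string "yxxxxyyy":
  p0 --y--> p1
  p1 --x--> p2
  p2 --x--> p1
  p1 --x--> p2
  p2 --x--> p1
  p1 --y--> p0
  p0 --y--> p1
  p1 --y--> p0
Final state: p0
Accept states: {p0, p2, p3}
Yes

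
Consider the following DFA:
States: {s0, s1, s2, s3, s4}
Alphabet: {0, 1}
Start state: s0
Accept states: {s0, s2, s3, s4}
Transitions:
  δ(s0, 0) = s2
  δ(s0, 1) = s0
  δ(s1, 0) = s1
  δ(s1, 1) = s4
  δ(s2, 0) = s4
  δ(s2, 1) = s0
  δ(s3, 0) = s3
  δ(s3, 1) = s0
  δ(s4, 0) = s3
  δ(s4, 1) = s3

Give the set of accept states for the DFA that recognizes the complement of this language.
Complement accept states = All states \ Original accept states
= {s0, s1, s2, s3, s4} \ {s0, s2, s3, s4}
{s1}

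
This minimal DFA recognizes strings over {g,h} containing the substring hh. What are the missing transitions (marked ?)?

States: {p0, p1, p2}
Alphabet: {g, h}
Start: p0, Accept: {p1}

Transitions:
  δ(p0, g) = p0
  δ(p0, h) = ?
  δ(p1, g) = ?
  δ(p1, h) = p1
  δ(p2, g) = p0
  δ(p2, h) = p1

From the language and accept set, identify what each state tracks — p0: no progress toward hh; p1: substring hh seen; p2: one trailing h.
Each missing δ(q, a) is the state matching the new tracked value after reading a.
δ(p0, h) = p2; δ(p1, g) = p1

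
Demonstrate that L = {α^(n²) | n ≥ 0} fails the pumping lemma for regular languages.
Assume L is regular with pumping length p. Idea: pumping adds a fixed amount, but gaps between consecutive squares grow.
Choose s = α^(p²) (length p² ≥ p). By the pumping lemma, s = xyz with |xy| ≤ p, |y| > 0, so |y| = k with 1 ≤ k ≤ p. Then |xy²z| = p²+k. Since p² < p²+k ≤ p²+p < (p+1)², the length p²+k lies strictly between consecutive squares, so it is not a perfect square and xy²z ∉ L.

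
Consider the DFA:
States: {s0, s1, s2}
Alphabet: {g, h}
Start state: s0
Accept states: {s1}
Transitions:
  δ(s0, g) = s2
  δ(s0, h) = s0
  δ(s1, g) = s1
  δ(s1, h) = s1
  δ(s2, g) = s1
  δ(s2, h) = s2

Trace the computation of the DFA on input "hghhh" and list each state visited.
read 'h': s0 → s0
  read 'g': s0 → s2
  read 'h': s2 → s2
  read 'h': s2 → s2
  read 'h': s2 → s2
s0 -> s0 -> s2 -> s2 -> s2 -> s2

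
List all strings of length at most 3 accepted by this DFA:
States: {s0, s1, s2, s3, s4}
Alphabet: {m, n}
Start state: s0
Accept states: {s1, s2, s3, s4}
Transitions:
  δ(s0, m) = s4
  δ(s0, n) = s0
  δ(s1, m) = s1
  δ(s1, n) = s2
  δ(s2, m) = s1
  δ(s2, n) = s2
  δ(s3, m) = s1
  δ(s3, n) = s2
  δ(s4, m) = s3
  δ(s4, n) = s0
m, mm, nm, mmm, mmn, mnm, nmm, nnm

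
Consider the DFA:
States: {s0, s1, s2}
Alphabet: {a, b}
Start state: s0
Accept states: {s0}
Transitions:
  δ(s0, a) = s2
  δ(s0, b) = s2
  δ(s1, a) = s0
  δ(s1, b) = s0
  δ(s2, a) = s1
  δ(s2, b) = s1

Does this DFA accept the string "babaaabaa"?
Processing string "babaaabaa":
  s0 --b--> s2
  s2 --a--> s1
  s1 --b--> s0
  s0 --a--> s2
  s2 --a--> s1
  s1 --a--> s0
  s0 --b--> s2
  s2 --a--> s1
  s1 --a--> s0
Final state: s0
Accept states: {s0}
Yes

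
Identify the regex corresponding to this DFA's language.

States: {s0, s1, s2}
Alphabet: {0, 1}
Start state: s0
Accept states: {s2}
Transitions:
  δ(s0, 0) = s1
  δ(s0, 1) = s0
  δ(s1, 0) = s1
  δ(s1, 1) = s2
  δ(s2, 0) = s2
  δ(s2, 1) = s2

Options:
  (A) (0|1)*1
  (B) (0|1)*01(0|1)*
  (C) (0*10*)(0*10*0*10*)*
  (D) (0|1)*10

Check each option against the DFA on short strings; one disagreement eliminates an option:
  (A) (0|1)*1: on '1' the DFA goes s0 → s0 and rejects (s0 ∉ Accept), but the regex matches it → eliminate
  (B) (0|1)*01(0|1)*: agrees with the DFA on every string of length ≤ 6
  (C) (0*10*)(0*10*0*10*)*: on '1' the DFA goes s0 → s0 and rejects (s0 ∉ Accept), but the regex matches it → eliminate
  (D) (0|1)*10: on '01' the DFA goes s0 → s1 → s2 and accepts (s2 ∈ Accept), but the regex does not match it → eliminate
Only (B) is consistent with the DFA.
(B) (0|1)*01(0|1)*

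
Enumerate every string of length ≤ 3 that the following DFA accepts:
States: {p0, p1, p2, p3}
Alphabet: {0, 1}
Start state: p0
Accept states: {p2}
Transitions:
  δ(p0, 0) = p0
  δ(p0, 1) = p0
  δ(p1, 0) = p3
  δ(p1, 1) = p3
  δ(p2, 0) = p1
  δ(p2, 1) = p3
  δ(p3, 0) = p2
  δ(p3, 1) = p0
None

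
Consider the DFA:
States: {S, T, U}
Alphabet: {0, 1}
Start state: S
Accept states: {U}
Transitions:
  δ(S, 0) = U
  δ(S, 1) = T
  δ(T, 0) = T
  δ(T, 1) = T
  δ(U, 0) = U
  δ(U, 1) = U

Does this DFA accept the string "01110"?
Processing string "01110":
  S --0--> U
  U --1--> U
  U --1--> U
  U --1--> U
  U --0--> U
Final state: U
Accept states: {U}
Yes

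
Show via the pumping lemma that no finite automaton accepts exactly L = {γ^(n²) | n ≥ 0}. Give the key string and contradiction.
Assume L is regular with pumping length p. Idea: pumping adds a fixed amount, but gaps between consecutive squares grow.
Choose s = γ^(p²) (length p² ≥ p). By the pumping lemma, s = xyz with |xy| ≤ p, |y| > 0, so |y| = k with 1 ≤ k ≤ p. Then |xy²z| = p²+k. Since p² < p²+k ≤ p²+p < (p+1)², the length p²+k lies strictly between consecutive squares, so it is not a perfect square and xy²z ∉ L.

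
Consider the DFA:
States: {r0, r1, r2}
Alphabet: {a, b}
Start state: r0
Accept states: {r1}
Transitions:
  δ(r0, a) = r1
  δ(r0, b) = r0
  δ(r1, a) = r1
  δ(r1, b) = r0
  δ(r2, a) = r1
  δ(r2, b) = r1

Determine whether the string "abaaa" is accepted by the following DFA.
Processing string "abaaa":
  r0 --a--> r1
  r1 --b--> r0
  r0 --a--> r1
  r1 --a--> r1
  r1 --a--> r1
Final state: r1
Accept states: {r1}
Yes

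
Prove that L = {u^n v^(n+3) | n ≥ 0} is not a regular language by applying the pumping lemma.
Assume L is regular with pumping length p. Idea: pumping the u-block breaks the fixed offset of 3.
Choose s = u^p v^(p+3) ∈ L. By the pumping lemma, s = xyz with |xy| ≤ p, |y| > 0, so y = u^k with k ≥ 1. Then xy²z = u^(p+k) v^(p+3). For this to be in L we would need p+3 = (p+k)+3, i.e. k = 0, contradicting k ≥ 1. So xy²z ∉ L.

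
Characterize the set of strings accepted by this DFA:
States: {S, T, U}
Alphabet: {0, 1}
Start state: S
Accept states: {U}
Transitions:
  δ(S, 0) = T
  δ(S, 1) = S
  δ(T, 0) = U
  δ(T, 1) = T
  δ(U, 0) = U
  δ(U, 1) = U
Testing a few strings:
  '011' → reject
  '00' → accept
  '1' → reject
  '01' → reject
State roles: S=zero 0's seen; T=one 0 seen; U=≥ two 0's seen
All binary strings containing at least two 0's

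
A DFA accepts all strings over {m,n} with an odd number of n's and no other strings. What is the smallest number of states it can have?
By Myhill–Nerode, count the distinguishable equivalence classes: two classes — parity of the count of n's.
2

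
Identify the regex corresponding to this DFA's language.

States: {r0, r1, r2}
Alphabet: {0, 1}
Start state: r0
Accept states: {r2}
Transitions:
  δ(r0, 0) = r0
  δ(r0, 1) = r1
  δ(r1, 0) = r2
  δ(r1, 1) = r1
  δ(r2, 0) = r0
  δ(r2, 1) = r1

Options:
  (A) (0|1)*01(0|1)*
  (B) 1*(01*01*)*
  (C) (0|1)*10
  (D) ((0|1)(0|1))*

Check each option against the DFA on short strings; one disagreement eliminates an option:
  (A) (0|1)*01(0|1)*: on '01' the DFA goes r0 → r0 → r1 and rejects (r1 ∉ Accept), but the regex matches it → eliminate
  (B) 1*(01*01*)*: on ε the DFA stays in r0 and rejects (r0 ∉ Accept), but the regex matches it → eliminate
  (C) (0|1)*10: agrees with the DFA on every string of length ≤ 6
  (D) ((0|1)(0|1))*: on ε the DFA stays in r0 and rejects (r0 ∉ Accept), but the regex matches it → eliminate
Only (C) is consistent with the DFA.
(C) (0|1)*10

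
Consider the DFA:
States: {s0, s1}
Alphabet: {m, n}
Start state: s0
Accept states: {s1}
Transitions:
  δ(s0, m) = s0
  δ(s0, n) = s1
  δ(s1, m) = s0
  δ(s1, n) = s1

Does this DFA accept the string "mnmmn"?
Processing string "mnmmn":
  s0 --m--> s0
  s0 --n--> s1
  s1 --m--> s0
  s0 --m--> s0
  s0 --n--> s1
Final state: s1
Accept states: {s1}
Yes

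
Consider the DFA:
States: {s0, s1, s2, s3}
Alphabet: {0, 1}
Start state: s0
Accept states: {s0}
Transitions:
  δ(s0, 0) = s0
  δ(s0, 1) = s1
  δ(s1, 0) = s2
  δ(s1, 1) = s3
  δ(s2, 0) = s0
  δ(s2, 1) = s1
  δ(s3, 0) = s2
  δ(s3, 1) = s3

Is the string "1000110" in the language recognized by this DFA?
Processing string "1000110":
  s0 --1--> s1
  s1 --0--> s2
  s2 --0--> s0
  s0 --0--> s0
  s0 --1--> s1
  s1 --1--> s3
  s3 --0--> s2
Final state: s2
Accept states: {s0}
No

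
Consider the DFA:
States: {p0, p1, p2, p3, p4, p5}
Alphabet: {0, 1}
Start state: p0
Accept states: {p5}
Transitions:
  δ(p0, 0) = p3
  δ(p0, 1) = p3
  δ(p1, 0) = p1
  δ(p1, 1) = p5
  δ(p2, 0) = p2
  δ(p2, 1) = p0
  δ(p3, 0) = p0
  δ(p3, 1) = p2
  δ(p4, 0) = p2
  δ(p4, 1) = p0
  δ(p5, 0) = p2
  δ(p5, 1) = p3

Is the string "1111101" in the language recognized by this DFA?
Processing string "1111101":
  p0 --1--> p3
  p3 --1--> p2
  p2 --1--> p0
  p0 --1--> p3
  p3 --1--> p2
  p2 --0--> p2
  p2 --1--> p0
Final state: p0
Accept states: {p5}
No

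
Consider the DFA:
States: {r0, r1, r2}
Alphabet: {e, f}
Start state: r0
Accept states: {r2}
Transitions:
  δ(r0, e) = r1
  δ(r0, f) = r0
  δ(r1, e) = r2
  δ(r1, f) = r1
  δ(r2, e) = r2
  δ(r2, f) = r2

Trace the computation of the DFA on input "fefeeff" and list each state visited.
read 'f': r0 → r0
  read 'e': r0 → r1
  read 'f': r1 → r1
  read 'e': r1 → r2
  read 'e': r2 → r2
  read 'f': r2 → r2
  read 'f': r2 → r2
r0 -> r0 -> r1 -> r1 -> r2 -> r2 -> r2 -> r2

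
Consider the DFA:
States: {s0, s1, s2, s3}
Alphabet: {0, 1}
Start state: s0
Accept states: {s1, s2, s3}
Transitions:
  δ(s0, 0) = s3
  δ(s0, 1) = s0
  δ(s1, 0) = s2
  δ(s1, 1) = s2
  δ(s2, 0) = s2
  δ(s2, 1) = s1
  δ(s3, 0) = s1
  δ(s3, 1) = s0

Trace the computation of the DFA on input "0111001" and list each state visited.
read '0': s0 → s3
  read '1': s3 → s0
  read '1': s0 → s0
  read '1': s0 → s0
  read '0': s0 → s3
  read '0': s3 → s1
  read '1': s1 → s2
s0 -> s3 -> s0 -> s0 -> s0 -> s3 -> s1 -> s2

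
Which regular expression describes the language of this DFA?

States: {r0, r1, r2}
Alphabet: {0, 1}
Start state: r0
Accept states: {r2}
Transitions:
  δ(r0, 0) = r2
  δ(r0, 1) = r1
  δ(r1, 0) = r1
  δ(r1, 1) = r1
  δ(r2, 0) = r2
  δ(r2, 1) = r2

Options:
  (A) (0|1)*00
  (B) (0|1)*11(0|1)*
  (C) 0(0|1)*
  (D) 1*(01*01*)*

Check each option against the DFA on short strings; one disagreement eliminates an option:
  (A) (0|1)*00: on '0' the DFA goes r0 → r2 and accepts (r2 ∈ Accept), but the regex does not match it → eliminate
  (B) (0|1)*11(0|1)*: on '0' the DFA goes r0 → r2 and accepts (r2 ∈ Accept), but the regex does not match it → eliminate
  (C) 0(0|1)*: agrees with the DFA on every string of length ≤ 6
  (D) 1*(01*01*)*: on ε the DFA stays in r0 and rejects (r0 ∉ Accept), but the regex matches it → eliminate
Only (C) is consistent with the DFA.
(C) 0(0|1)*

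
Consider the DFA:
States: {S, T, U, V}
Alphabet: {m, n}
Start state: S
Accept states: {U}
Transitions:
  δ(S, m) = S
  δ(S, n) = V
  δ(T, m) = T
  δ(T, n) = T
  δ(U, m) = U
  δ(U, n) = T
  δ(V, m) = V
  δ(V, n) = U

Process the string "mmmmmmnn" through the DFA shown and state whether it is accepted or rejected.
Processing string "mmmmmmnn":
  S --m--> S
  S --m--> S
  S --m--> S
  S --m--> S
  S --m--> S
  S --m--> S
  S --n--> V
  V --n--> U
Final state: U
Accept states: {U}
Yes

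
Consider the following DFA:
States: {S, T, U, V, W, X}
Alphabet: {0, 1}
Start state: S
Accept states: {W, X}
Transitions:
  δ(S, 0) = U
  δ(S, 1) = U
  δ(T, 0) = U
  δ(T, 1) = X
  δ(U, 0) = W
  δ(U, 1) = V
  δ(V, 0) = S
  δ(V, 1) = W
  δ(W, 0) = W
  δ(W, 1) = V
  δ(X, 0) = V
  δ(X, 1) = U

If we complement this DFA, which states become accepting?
Complement accept states = All states \ Original accept states
= {S, T, U, V, W, X} \ {W, X}
{S, T, U, V}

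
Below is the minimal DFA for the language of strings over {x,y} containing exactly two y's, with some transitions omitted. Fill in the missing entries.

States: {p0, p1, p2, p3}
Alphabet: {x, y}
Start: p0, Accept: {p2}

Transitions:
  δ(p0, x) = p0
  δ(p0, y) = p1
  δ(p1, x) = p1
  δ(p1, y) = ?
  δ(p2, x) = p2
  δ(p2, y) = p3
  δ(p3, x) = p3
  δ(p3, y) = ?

From the language and accept set, identify what each state tracks — p0: zero y's; p1: one y; p2: two y's; p3: ≥ three y's (dead).
Each missing δ(q, a) is the state matching the new tracked value after reading a.
δ(p1, y) = p2; δ(p3, y) = p3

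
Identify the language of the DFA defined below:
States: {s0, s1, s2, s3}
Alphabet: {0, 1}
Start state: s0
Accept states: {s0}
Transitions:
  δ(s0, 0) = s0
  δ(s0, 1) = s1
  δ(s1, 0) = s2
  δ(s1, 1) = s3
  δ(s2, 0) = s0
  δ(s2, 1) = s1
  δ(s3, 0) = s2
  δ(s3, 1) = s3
Testing a few strings:
  '1' → reject
  '0000' → accept
  '0110' → reject
  '111' → reject
State roles: s0=value ≡ 0 (mod 4); s1=value ≡ 1 (mod 4); s2=value ≡ 2 (mod 4); s3=value ≡ 3 (mod 4)
All binary strings representing a multiple of 4 (read in base 2; leading zeros allowed and ε counts as 0)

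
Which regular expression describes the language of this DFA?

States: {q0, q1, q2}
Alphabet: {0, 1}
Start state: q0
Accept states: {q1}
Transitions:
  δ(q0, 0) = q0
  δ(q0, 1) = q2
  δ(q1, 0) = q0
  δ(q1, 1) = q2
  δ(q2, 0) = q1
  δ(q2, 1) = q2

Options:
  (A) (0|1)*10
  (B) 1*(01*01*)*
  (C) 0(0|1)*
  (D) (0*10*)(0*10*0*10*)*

Check each option against the DFA on short strings; one disagreement eliminates an option:
  (A) (0|1)*10: agrees with the DFA on every string of length ≤ 6
  (B) 1*(01*01*)*: on ε the DFA stays in q0 and rejects (q0 ∉ Accept), but the regex matches it → eliminate
  (C) 0(0|1)*: on '0' the DFA goes q0 → q0 and rejects (q0 ∉ Accept), but the regex matches it → eliminate
  (D) (0*10*)(0*10*0*10*)*: on '1' the DFA goes q0 → q2 and rejects (q2 ∉ Accept), but the regex matches it → eliminate
Only (A) is consistent with the DFA.
(A) (0|1)*10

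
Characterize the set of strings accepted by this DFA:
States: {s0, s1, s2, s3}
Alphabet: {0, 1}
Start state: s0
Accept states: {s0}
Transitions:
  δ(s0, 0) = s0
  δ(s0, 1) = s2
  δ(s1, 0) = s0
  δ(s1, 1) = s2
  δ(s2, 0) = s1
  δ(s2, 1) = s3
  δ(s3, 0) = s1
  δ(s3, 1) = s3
Testing a few strings:
  '1000' → accept
  '100' → accept
  '000' → accept
  '1110' → reject
State roles: s0=value ≡ 0 (mod 4); s1=value ≡ 2 (mod 4); s2=value ≡ 1 (mod 4); s3=value ≡ 3 (mod 4)
All binary strings representing a multiple of 4 (read in base 2; leading zeros allowed and ε counts as 0)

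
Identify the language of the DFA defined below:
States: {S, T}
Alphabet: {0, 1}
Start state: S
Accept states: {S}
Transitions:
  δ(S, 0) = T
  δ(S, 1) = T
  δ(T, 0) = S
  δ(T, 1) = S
Testing a few strings:
  '00' → accept
  '0' → reject
  '11' → accept
  '1' → reject
State roles: S=even length so far; T=odd length so far
All binary strings of even length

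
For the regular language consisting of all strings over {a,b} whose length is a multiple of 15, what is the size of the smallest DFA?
By Myhill–Nerode, count the distinguishable equivalence classes: 15 classes — one per residue of the length mod 15; class i is distinguished from class j by any string of length (15 − i) mod 15.
15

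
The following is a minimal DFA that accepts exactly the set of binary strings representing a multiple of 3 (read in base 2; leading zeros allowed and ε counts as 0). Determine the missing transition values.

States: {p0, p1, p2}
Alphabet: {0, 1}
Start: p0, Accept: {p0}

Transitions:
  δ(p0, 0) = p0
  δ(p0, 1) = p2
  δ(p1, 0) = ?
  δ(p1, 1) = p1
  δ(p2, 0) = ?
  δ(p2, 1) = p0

From the language and accept set, identify what each state tracks — p0: value ≡ 0 (mod 3); p1: value ≡ 2 (mod 3); p2: value ≡ 1 (mod 3).
Each missing δ(q, a) is the state matching the new tracked value after reading a.
δ(p1, 0) = p2; δ(p2, 0) = p1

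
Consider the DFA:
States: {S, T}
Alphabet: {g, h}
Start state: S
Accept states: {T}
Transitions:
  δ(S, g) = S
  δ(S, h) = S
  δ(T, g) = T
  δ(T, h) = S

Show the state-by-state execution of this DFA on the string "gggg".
read 'g': S → S
  read 'g': S → S
  read 'g': S → S
  read 'g': S → S
S -> S -> S -> S -> S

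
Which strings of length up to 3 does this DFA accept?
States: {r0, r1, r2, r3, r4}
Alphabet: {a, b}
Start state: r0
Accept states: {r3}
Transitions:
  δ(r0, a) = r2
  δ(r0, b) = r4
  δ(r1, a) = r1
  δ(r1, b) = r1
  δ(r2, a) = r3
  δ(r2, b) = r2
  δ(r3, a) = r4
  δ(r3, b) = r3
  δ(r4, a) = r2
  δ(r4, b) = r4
aa, aab, aba, baa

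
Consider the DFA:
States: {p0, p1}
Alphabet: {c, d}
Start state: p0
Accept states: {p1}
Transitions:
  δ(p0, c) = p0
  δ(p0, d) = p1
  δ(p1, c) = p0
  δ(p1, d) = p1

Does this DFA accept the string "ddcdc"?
Processing string "ddcdc":
  p0 --d--> p1
  p1 --d--> p1
  p1 --c--> p0
  p0 --d--> p1
  p1 --c--> p0
Final state: p0
Accept states: {p1}
No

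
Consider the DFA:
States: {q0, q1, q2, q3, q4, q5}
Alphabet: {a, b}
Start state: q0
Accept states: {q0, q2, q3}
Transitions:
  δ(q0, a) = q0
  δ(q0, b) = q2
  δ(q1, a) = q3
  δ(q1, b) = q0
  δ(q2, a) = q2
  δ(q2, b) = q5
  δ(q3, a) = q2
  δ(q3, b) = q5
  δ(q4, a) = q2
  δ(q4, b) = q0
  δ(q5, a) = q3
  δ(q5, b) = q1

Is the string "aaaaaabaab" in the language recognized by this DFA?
Processing string "aaaaaabaab":
  q0 --a--> q0
  q0 --a--> q0
  q0 --a--> q0
  q0 --a--> q0
  q0 --a--> q0
  q0 --a--> q0
  q0 --b--> q2
  q2 --a--> q2
  q2 --a--> q2
  q2 --b--> q5
Final state: q5
Accept states: {q0, q2, q3}
No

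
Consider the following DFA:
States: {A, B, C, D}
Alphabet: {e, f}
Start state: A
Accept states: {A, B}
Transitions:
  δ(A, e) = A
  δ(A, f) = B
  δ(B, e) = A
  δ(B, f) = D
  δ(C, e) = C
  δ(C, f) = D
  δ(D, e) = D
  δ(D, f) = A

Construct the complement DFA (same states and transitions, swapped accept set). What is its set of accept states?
Complement accept states = All states \ Original accept states
= {A, B, C, D} \ {A, B}
{C, D}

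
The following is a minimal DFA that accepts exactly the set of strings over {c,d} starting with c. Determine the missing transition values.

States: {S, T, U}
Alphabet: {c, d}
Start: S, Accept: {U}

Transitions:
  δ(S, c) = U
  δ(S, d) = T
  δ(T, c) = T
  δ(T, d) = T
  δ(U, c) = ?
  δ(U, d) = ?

From the language and accept set, identify what each state tracks — S: no input read; T: started with d (dead); U: started with c.
Each missing δ(q, a) is the state matching the new tracked value after reading a.
δ(U, c) = U; δ(U, d) = U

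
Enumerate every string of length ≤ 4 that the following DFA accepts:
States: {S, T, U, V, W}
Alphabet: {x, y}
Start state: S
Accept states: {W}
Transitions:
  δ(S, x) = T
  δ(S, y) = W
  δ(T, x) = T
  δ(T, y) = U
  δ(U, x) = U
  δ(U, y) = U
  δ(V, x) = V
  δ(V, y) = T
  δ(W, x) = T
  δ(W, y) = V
y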